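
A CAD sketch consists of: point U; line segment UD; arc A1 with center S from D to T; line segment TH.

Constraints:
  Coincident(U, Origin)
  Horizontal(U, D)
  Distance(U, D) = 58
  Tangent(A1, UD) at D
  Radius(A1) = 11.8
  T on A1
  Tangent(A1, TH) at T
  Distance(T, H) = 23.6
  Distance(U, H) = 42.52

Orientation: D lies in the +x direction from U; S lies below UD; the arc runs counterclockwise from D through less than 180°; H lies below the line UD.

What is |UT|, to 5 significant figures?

48.585

Checks: U.y = 0.00, D.y = 0.00 ✓; ∠(SD, DU) = 90.00° ✓; |ST| = 11.80 ✓; ∠(ST, TH) = 90.00° ✓; |TH| = 23.60 ✓; |UH| = 42.52 ✓.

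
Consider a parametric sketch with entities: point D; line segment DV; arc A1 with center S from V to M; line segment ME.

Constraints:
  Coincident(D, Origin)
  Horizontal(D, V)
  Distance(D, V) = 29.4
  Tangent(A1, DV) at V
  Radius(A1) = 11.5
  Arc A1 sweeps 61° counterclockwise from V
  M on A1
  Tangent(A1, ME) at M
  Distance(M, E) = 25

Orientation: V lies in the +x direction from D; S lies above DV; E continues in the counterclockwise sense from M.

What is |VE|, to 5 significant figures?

35.555

D is at the origin; DV is horizontal with |DV| = 29.4 and V on the +x side, so V = (29.400, 0.0000). The tangent condition forces SV to be normal to DV, so S = V + (0, 11.5) = (29.400, 11.500). On A1, V sits at bearing -90° from S; a 61° counterclockwise sweep puts M at bearing -29°, so M = S + 11.5·(cos -29°, sin -29°) = (39.458, 5.9247). A1 meets ME tangentially, so SM is at right angles to ME, so ME runs along (−sin -29°, cos -29°); with |ME| = 25.0, E = (51.578, 27.790). Then |VE| = |E − V| = 35.555.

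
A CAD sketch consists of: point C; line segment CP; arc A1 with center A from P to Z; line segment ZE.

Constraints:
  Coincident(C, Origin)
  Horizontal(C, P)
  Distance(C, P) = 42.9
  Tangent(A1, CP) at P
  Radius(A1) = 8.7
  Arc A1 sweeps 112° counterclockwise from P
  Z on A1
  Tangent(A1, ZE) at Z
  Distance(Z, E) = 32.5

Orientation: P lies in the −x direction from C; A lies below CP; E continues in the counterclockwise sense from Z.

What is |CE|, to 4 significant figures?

57.24

C is at the origin; C and P share the same y with |CP| = 42.9 and P on the −x side, so P = (-42.90, 0.000). Tangency of A1 to CP means the radius AP is perpendicular to CP, so A = P + (0, -8.7) = (-42.90, -8.700). On A1, P sits at bearing 90° from A; a 112° counterclockwise sweep puts Z at bearing 202°, so Z = A + 8.7·(cos 202°, sin 202°) = (-50.97, -11.96). The tangent condition forces AZ to be normal to ZE, so ZE runs along (−sin 202°, cos 202°); with |ZE| = 32.5, E = (-38.79, -42.09). Then |CE| = |E − C| = 57.24.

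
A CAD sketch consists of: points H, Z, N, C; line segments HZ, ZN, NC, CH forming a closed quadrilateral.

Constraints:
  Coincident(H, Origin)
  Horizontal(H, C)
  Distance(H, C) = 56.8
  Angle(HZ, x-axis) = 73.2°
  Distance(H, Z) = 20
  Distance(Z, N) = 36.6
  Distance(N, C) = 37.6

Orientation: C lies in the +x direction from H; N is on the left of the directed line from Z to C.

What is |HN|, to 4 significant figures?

51.72

Checks: |ZN| = 36.60 ✓; |NC| = 37.60 ✓.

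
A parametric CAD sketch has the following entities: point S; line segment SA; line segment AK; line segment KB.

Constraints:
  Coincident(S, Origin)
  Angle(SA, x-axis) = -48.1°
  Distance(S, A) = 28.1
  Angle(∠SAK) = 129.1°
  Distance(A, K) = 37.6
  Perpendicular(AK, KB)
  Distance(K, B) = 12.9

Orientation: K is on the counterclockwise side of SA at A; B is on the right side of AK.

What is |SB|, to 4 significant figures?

65.31

S is at the origin; SA runs at -48.1° with length 28.1, so A = 28.1·(cos -48.1°, sin -48.1°) = (18.77, -20.92). ∠SAK = 129.1°, so AK runs at -48.1° + (180° − 129.1°) = 2.800° from the x-axis; with |AK| = 37.6, K = A + 37.6·(cos 2.800°, sin 2.800°) = (56.32, -19.08). The perpendicularity gives KB at right angles to AK; with |KB| = 12.9 on the right of AK, B = K + 12.9·(0.04885, -0.9988) = (56.95, -31.96). Then |SB| = |B − S| = 65.31.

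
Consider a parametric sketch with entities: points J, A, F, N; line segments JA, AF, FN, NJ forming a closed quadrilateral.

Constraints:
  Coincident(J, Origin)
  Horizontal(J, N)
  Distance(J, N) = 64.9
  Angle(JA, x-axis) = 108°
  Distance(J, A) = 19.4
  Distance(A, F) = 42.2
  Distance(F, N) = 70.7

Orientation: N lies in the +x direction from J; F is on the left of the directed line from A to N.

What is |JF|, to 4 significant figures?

56.07

J is at the origin; J and N share the same y with |JN| = 64.9 and N in +x, so N = (64.9, 0). JA runs at 108.0° with |JA| = 19.4, so A = (-5.995, 18.45). F is determined by |AF| = 42.2 and |FN| = 70.7 together: it lies at the intersection of circle(A, 42.2) and circle(N, 70.7). With |AN| = 73.26, the foot of the radical line on AN is 14.67 from A and the perpendicular offset is √(42.2² − 14.67²) = 39.57. Taking the left-of-AN solution: F = (18.16, 53.05).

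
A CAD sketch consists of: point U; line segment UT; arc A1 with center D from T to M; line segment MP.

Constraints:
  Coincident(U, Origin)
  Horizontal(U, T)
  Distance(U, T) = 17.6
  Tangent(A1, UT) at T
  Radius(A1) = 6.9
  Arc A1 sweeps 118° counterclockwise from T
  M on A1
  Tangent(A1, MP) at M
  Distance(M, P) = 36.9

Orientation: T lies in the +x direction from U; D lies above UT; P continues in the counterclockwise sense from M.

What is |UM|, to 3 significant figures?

25.8

A1 meets UT tangentially, so DT is at right angles to UT, so D = T + (0, 6.9) = (17.6, 6.90). On A1, T sits at bearing -90° from D; a 118° counterclockwise sweep puts M at bearing 28°, so M = D + 6.9·(cos 28°, sin 28°) = (23.7, 10.1). Then |UM| = |M − U| = 25.8.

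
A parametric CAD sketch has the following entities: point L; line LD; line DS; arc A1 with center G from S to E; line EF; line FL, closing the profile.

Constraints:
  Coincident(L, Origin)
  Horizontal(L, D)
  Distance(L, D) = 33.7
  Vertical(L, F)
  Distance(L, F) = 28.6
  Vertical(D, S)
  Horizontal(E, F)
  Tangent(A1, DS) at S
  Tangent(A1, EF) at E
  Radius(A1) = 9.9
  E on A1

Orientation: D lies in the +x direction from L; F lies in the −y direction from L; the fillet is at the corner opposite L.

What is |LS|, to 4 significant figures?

38.54

L is at the origin; L and D share the same y with |LD| = 33.7 and D on the +x side, so D = (33.70, 0.000). LF is vertical with |LF| = 28.6 and F on the −y side, so F = (0.000, -28.60). The virtual corner opposite L is at (33.70, -28.60). Since A1 is tangent to DS there, GS ⟂ DS and the tangent condition forces GE to be normal to EF, with radius 9.9, so the center G sits 9.9 in from both sides at G = (23.80, -18.70). That places the tangent points at S = (33.70, -18.70) on DS and E = (23.80, -28.60) on EF. Then |LS| = |S − L| = 38.54.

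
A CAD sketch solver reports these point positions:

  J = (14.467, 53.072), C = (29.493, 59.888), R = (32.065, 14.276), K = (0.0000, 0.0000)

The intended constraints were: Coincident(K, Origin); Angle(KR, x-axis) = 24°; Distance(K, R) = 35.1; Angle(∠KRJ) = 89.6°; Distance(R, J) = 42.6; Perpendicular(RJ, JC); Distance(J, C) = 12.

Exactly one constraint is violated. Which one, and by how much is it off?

Distance(J, C) = 12 — off by 4.50.

K = (0.00, 0.00) ✓; KR at 24.00° ✓; |KR| = 35.10 ✓; ∠KRJ = 89.60° ✓; |RJ| = 42.60 ✓; ∠(RJ, JC) = 90.00° ✓; |JC| = 16.50 ✗.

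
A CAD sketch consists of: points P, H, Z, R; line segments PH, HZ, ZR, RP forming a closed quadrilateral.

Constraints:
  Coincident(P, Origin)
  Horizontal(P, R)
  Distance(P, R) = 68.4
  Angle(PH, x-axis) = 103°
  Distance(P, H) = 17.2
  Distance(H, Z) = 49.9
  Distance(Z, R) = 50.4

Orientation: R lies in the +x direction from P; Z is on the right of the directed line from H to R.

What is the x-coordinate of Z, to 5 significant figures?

24.312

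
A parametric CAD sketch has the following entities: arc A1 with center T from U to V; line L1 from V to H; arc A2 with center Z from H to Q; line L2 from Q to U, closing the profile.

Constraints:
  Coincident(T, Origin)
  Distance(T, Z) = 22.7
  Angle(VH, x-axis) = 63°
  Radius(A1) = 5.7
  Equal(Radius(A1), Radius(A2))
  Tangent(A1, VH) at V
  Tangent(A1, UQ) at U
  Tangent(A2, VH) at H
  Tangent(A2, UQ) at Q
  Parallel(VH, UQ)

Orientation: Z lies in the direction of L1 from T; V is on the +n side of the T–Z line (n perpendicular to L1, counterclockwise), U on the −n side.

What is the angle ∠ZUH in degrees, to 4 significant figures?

12.57°

The slot axis is L1's direction at 63.0°, so u = (cos 63.0°, sin 63.0°) = (0.4540, 0.8910) and n = (−sin 63.0°, cos 63.0°) = (-0.8910, 0.4540). T is at the origin and Z lies 22.7 along u from T, so Z = 22.7·u = (10.31, 20.23). Tangency of A1 to both parallel lines with radius 5.7 puts V and U at T ± 5.7·n: V = (-5.079, 2.588), U = (5.079, -2.588). Equal radii place H and Q the same way about Z: H = Z + 5.7·n = (5.227, 22.81), Q = Z − 5.7·n = (15.38, 17.64). Then cos ∠ZUH = UZ·UH / (|UZ||UH|), giving 12.57°.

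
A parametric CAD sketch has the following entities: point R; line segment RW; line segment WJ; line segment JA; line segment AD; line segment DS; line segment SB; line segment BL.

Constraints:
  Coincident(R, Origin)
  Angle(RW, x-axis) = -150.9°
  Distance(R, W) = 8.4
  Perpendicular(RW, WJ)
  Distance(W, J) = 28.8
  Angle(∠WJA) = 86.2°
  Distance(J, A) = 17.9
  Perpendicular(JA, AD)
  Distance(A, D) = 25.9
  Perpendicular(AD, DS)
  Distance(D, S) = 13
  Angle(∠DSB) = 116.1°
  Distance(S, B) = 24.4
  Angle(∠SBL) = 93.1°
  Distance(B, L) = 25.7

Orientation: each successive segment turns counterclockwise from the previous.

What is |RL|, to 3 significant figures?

37.3

∠DSB = 116.1° gives SB at -83.2° from the x-axis; with |SB| = 24.4, B = (-0.398, -29.1). ∠SBL = 93.1° gives BL at 3.70° from the x-axis; with |BL| = 25.7, L = (25.2, -27.4). Then |RL| = |L − R| = 37.3.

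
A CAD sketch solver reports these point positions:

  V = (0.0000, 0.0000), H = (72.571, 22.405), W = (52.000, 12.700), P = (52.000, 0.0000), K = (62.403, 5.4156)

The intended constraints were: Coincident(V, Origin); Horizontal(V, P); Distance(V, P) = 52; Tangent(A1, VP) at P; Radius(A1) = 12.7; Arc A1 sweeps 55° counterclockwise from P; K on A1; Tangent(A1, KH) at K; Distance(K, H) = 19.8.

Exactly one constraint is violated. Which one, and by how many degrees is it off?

Tangent(A1, KH) at K — off by 4.10°.

V = (0.00, 0.00) ✓; V.y = 0.00, P.y = 0.00 ✓; |VP| = 52.00 ✓; ∠(WP, PV) = 90.00° ✓; |WP| = 12.70 ✓; bearing(W→K) − bearing(W→P) = 55.00° ✓; |WK| = 12.70 ✓; ∠(WK, KH) = 85.90° ✗; |KH| = 19.80 ✓.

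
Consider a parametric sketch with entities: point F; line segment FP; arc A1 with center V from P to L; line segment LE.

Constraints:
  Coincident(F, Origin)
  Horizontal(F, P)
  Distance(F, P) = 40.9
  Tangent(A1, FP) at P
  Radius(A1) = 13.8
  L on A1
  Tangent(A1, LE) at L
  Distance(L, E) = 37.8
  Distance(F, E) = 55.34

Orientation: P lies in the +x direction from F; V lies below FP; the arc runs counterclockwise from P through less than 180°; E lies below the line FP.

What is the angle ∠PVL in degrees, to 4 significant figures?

84.47°

Checks: |VL| = 13.80 ✓; ∠(VL, LE) = 90.00° ✓; |LE| = 37.80 ✓; |FE| = 55.34 ✓.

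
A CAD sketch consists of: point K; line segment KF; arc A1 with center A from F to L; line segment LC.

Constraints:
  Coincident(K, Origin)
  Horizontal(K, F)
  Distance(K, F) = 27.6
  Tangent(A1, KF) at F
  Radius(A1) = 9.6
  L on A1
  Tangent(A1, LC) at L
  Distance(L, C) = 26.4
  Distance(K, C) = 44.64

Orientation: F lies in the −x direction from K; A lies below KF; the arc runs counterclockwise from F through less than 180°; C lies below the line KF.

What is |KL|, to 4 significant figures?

38.76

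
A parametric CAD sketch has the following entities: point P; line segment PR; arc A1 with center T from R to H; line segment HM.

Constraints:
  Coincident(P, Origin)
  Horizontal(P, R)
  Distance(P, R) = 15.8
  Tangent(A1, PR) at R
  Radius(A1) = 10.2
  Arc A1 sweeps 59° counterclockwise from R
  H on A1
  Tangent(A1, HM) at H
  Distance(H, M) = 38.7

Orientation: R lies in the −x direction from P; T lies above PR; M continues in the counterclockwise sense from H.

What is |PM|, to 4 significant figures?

40.23

P is at the origin; P and R share the same y with |PR| = 15.8 and R on the −x side, so R = (-15.80, 0.000). Tangency of A1 to PR means the radius TR is perpendicular to PR, so T = R + (0, 10.2) = (-15.80, 10.20). On A1, R sits at bearing -90° from T; a 59° counterclockwise sweep puts H at bearing -31°, so H = T + 10.2·(cos -31°, sin -31°) = (-7.057, 4.947). Tangency of A1 to HM means the radius TH is perpendicular to HM, so HM runs along (−sin -31°, cos -31°); with |HM| = 38.7, M = (12.88, 38.12). Then |PM| = |M − P| = 40.23.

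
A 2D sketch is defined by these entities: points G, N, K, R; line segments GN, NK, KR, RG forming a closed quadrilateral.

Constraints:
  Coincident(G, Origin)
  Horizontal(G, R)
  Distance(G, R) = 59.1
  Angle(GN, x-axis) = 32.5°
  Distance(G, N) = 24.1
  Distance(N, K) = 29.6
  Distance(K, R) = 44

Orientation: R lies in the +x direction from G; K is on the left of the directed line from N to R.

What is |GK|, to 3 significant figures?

52.5

G is at the origin; GR is horizontal with |GR| = 59.1 and R in +x, so R = (59.1, 0). GN runs at 32.5° with |GN| = 24.1, so N = (20.3, 12.9). K is determined by |NK| = 29.6 and |KR| = 44.0 together: it lies at the intersection of circle(N, 29.6) and circle(R, 44.0). With |NR| = 40.9, the foot of the radical line on NR is 7.48 from N and the perpendicular offset is √(29.6² − 7.48²) = 28.6. Taking the left-of-NR solution: K = (36.5, 37.7).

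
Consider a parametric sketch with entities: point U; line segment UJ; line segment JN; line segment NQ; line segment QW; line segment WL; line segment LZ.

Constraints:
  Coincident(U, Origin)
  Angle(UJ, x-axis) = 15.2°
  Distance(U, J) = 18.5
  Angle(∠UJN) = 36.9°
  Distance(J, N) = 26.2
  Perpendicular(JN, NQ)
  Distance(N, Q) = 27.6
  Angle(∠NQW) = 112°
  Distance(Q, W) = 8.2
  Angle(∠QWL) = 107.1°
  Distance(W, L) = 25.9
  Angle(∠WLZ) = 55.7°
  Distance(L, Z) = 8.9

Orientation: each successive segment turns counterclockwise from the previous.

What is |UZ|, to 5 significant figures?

3.8801

U is at the origin; UJ runs at 15.2° with length 18.5, so J = (17.853, 4.8505). ∠UJN = 36.9° gives JN at 158.30° from the x-axis; with |JN| = 26.2, N = (-6.4905, 14.538). JN is perpendicular to NQ, so NQ runs at -111.70°; with |NQ| = 27.6, Q = (-16.695, -11.106). ∠NQW = 112.0° gives QW at -43.700° from the x-axis; with |QW| = 8.2, W = (-10.767, -16.771). ∠QWL = 107.1° gives WL at 29.200° from the x-axis; with |WL| = 25.9, L = (11.842, -4.1359). ∠WLZ = 55.7° gives LZ at 153.50° from the x-axis; with |LZ| = 8.9, Z = (3.8766, -0.16470). Then |UZ| = |Z − U| = 3.8801.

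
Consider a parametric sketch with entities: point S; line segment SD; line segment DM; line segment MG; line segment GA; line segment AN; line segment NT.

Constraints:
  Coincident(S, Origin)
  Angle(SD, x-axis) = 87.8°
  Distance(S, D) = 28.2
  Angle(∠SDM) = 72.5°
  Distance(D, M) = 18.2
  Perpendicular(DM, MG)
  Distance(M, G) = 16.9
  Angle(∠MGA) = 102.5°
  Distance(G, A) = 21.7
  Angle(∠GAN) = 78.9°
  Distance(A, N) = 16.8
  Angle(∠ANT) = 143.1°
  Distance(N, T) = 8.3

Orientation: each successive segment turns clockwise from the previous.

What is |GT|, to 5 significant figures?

25.238

S is at the origin; SD runs at 87.8° with length 28.2, so D = (1.0825, 28.179). ∠SDM = 72.5° gives DM at -19.700° from the x-axis; with |DM| = 18.2, M = (18.217, 22.044). DM ⟂ MG, so MG runs at -109.70°; with |MG| = 16.9, G = (12.520, 6.1332). ∠MGA = 102.5° gives GA at 172.80° from the x-axis; with |GA| = 21.7, A = (-9.0085, 8.8530). ∠GAN = 78.9° gives AN at 71.700° from the x-axis; with |AN| = 16.8, N = (-3.7334, 24.803). ∠ANT = 143.1° gives NT at 34.800° from the x-axis; with |NT| = 8.3, T = (3.0821, 29.540). Then |GT| = |T − G| = 25.238.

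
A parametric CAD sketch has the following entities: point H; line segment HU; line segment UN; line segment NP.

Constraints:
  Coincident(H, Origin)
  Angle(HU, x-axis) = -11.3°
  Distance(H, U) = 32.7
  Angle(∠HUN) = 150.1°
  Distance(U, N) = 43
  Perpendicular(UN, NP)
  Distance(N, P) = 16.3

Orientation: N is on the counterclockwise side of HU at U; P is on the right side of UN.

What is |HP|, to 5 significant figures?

78.443

∠HUN = 150.1°, so UN runs at -11.3° + (180° − 150.1°) = 18.600° from the x-axis; with |UN| = 43.0, N = U + 43.0·(cos 18.600°, sin 18.600°) = (72.820, 7.3078). The perpendicularity gives NP at right angles to UN; with |NP| = 16.3 on the right of UN, P = N + 16.3·(0.31896, -0.94777) = (78.019, -8.1408). Then |HP| = |P − H| = 78.443.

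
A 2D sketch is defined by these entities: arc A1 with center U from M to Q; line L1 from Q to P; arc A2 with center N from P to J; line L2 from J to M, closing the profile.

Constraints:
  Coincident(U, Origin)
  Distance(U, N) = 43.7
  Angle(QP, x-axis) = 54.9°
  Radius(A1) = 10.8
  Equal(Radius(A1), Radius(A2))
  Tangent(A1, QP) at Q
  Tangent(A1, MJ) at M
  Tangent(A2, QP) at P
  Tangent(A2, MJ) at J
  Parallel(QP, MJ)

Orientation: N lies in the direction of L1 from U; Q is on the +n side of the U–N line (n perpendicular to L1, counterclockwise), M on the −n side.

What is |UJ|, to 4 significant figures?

45.01

The slot axis is L1's direction at 54.9°, so u = (cos 54.9°, sin 54.9°) = (0.5750, 0.8181) and n = (−sin 54.9°, cos 54.9°) = (-0.8181, 0.5750). U is at the origin and N lies 43.7 along u from U, so N = 43.7·u = (25.13, 35.75). Tangency of A1 to both parallel lines with radius 10.8 puts Q and M at U ± 10.8·n: Q = (-8.836, 6.210), M = (8.836, -6.210). Equal radii place P and J the same way about N: P = N + 10.8·n = (16.29, 41.96), J = N − 10.8·n = (33.96, 29.54). Then |UJ| = |J − U| = 45.01.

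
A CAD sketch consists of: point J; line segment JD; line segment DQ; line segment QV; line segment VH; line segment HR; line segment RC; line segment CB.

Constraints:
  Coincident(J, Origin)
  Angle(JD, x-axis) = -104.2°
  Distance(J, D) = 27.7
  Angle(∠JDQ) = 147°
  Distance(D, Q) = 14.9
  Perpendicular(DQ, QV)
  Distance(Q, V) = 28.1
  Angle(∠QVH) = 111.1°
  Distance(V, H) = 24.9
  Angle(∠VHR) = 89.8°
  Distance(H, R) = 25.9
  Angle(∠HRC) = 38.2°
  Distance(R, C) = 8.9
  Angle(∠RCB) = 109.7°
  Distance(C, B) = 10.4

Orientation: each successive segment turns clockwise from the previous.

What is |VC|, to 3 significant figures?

27.0

J is at the origin; JD runs at -104.2° with length 27.7, so D = (-6.80, -26.9). ∠JDQ = 147.0° gives DQ at -137° from the x-axis; with |DQ| = 14.9, Q = (-17.7, -37.0). DQ ⟂ QV, so QV runs at 133°; with |QV| = 28.1, V = (-36.8, -16.4). ∠QVH = 111.1° gives VH at 63.9° from the x-axis; with |VH| = 24.9, H = (-25.9, 6.00). ∠VHR = 89.8° gives HR at -26.3° from the x-axis; with |HR| = 25.9, R = (-2.65, -5.47). ∠HRC = 38.2° gives RC at -168° from the x-axis; with |RC| = 8.9, C = (-11.4, -7.31). Then |VC| = |C − V| = 27.0.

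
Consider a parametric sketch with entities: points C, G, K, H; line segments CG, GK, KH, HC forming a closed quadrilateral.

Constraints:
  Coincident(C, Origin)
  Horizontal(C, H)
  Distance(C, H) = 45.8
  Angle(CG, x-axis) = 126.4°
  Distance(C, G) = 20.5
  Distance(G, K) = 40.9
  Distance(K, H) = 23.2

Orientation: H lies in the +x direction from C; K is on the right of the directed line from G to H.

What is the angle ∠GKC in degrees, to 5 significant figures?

19.936°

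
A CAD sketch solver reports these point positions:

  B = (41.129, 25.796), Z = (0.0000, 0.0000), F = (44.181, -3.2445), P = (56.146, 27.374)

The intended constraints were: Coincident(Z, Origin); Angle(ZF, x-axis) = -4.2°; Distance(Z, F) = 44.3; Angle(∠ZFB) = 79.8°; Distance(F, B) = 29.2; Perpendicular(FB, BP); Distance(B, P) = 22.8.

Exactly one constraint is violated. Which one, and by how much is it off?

Distance(B, P) = 22.8 — off by 7.70.

Z = (0.00, 0.00) ✓; ZF at -4.200° ✓; |ZF| = 44.30 ✓; ∠ZFB = 79.80° ✓; |FB| = 29.20 ✓; ∠(FB, BP) = 90.00° ✓; |BP| = 15.10 ✗.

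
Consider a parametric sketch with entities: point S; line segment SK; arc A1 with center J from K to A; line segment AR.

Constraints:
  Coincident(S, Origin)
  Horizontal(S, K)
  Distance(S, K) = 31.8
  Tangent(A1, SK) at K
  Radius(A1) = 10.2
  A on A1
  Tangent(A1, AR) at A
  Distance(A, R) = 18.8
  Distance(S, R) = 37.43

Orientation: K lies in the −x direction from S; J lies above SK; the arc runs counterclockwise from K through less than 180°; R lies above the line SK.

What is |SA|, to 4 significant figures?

24.20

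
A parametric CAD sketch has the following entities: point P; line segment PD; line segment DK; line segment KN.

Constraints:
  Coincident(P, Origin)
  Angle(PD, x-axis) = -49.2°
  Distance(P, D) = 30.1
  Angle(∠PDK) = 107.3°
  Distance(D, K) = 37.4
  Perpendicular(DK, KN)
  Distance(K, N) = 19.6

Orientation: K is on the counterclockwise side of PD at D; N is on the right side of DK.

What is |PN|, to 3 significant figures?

67.0

∠PDK = 107.3°, so DK runs at -49.2° + (180° − 107.3°) = 23.5° from the x-axis; with |DK| = 37.4, K = D + 37.4·(cos 23.5°, sin 23.5°) = (54.0, -7.87). DK is perpendicular to KN; with |KN| = 19.6 on the right of DK, N = K + 19.6·(0.399, -0.917) = (61.8, -25.8). Then |PN| = |N − P| = 67.0.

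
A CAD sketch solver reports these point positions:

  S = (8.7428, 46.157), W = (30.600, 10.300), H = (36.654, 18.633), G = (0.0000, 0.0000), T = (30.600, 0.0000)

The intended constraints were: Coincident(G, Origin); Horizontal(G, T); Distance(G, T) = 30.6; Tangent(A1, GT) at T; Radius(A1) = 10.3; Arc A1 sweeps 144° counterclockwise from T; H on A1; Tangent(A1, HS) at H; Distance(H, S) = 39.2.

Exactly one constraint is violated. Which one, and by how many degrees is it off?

Tangent(A1, HS) at H — off by 8.60°.

G = (0.00, 0.00) ✓; G.y = 0.00, T.y = 0.00 ✓; |GT| = 30.60 ✓; ∠(WT, TG) = 90.00° ✓; |WT| = 10.30 ✓; bearing(W→H) − bearing(W→T) = 144.0° ✓; |WH| = 10.30 ✓; ∠(WH, HS) = 98.60° ✗; |HS| = 39.20 ✓.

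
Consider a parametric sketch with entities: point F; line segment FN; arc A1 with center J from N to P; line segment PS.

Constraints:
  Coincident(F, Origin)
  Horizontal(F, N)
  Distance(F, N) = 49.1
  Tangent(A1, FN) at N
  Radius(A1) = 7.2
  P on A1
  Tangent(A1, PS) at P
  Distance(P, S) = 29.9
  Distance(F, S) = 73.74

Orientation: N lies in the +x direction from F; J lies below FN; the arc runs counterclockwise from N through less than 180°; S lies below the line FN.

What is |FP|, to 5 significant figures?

45.899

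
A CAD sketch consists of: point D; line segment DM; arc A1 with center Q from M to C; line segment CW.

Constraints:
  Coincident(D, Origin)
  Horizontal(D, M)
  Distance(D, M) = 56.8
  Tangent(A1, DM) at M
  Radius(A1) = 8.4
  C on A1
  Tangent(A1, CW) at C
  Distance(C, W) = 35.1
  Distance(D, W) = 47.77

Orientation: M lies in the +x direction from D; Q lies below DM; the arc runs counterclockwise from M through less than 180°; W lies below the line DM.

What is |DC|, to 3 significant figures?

49.6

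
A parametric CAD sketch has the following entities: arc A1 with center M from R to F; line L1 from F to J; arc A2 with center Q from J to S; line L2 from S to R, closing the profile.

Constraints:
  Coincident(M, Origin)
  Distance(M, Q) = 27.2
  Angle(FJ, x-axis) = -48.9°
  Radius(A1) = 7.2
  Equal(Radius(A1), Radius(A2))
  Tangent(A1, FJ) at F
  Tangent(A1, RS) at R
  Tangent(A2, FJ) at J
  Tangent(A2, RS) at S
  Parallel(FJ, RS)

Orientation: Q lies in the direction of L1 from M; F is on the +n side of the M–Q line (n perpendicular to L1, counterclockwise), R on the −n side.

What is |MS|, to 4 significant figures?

28.14

The slot axis is L1's direction at -48.9°, so u = (cos -48.9°, sin -48.9°) = (0.6574, -0.7536) and n = (−sin -48.9°, cos -48.9°) = (0.7536, 0.6574). M is at the origin and Q lies 27.2 along u from M, so Q = 27.2·u = (17.88, -20.50). Tangency of A1 to both parallel lines with radius 7.2 puts F and R at M ± 7.2·n: F = (5.426, 4.733), R = (-5.426, -4.733). Equal radii place J and S the same way about Q: J = Q + 7.2·n = (23.31, -15.76), S = Q − 7.2·n = (12.45, -25.23). Then |MS| = |S − M| = 28.14.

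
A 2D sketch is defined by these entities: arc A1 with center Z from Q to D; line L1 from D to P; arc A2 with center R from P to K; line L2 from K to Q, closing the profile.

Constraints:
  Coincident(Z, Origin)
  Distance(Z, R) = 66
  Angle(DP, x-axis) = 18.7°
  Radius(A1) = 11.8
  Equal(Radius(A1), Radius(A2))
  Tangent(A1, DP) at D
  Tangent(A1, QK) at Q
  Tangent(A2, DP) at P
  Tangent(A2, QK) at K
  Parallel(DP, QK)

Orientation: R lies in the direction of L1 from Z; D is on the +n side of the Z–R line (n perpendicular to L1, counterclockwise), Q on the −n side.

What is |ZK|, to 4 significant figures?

67.05

The slot axis is L1's direction at 18.7°, so u = (cos 18.7°, sin 18.7°) = (0.9472, 0.3206) and n = (−sin 18.7°, cos 18.7°) = (-0.3206, 0.9472). Z is at the origin and R lies 66.0 along u from Z, so R = 66.0·u = (62.52, 21.16). Tangency of A1 to both parallel lines with radius 11.8 puts D and Q at Z ± 11.8·n: D = (-3.783, 11.18), Q = (3.783, -11.18). Equal radii place P and K the same way about R: P = R + 11.8·n = (58.73, 32.34), K = R − 11.8·n = (66.30, 9.983). Then |ZK| = |K − Z| = 67.05.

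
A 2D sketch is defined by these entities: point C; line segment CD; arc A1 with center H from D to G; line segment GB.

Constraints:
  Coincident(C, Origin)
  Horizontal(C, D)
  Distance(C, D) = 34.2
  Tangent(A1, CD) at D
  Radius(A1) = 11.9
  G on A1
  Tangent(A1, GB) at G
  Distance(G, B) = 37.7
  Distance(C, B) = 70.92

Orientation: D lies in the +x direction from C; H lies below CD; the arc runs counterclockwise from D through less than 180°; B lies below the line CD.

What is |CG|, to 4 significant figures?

33.27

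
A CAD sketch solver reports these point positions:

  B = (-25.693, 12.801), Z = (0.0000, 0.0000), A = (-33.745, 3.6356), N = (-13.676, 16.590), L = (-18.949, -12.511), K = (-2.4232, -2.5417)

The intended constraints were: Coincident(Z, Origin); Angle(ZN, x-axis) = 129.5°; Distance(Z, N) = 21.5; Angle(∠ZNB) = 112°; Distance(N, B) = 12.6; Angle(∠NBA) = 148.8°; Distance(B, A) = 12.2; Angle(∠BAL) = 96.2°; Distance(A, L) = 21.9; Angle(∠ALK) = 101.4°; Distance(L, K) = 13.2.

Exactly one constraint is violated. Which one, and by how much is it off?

Distance(L, K) = 13.2 — off by 6.10.

Z = (0.00, 0.00) ✓; ZN at 129.5° ✓; |ZN| = 21.50 ✓; ∠ZNB = 112.0° ✓; |NB| = 12.60 ✓; ∠NBA = 148.8° ✓; |BA| = 12.20 ✓; ∠BAL = 96.20° ✓; |AL| = 21.90 ✓; ∠ALK = 101.4° ✓; |LK| = 19.30 ✗.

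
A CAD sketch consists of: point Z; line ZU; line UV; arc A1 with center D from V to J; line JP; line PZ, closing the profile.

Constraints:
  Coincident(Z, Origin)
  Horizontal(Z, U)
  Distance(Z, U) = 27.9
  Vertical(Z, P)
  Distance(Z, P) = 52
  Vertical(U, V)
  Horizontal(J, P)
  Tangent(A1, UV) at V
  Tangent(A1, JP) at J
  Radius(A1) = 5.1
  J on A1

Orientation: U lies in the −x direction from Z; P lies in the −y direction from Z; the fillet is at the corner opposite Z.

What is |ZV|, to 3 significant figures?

54.6

The virtual corner opposite Z is at (-27.9, -52.0). Tangency of A1 to UV means the radius DV is perpendicular to UV and the tangent condition forces DJ to be normal to JP, with radius 5.1, so the center D sits 5.1 in from both sides at D = (-22.8, -46.9). That places the tangent points at V = (-27.9, -46.9) on UV and J = (-22.8, -52.0) on JP. Then |ZV| = |V − Z| = 54.6.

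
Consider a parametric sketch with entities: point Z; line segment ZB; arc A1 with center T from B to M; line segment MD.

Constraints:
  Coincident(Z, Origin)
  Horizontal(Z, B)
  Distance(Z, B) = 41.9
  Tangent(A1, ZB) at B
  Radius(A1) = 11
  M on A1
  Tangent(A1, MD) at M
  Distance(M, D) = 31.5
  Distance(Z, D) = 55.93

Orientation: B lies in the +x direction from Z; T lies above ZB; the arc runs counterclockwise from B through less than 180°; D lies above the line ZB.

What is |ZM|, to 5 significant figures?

53.957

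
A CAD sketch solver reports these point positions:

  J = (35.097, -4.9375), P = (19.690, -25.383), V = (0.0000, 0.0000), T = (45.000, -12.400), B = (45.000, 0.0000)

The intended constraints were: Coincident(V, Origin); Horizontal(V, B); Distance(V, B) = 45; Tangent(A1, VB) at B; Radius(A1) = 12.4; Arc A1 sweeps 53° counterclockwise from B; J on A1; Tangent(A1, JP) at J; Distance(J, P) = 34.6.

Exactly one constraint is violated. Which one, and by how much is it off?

Distance(J, P) = 34.6 — off by 9.00.

V = (0.00, 0.00) ✓; V.y = 0.00, B.y = 0.00 ✓; |VB| = 45.00 ✓; ∠(TB, BV) = 90.00° ✓; |TB| = 12.40 ✓; bearing(T→J) − bearing(T→B) = 53.00° ✓; |TJ| = 12.40 ✓; ∠(TJ, JP) = 90.00° ✓; |JP| = 25.60 ✗.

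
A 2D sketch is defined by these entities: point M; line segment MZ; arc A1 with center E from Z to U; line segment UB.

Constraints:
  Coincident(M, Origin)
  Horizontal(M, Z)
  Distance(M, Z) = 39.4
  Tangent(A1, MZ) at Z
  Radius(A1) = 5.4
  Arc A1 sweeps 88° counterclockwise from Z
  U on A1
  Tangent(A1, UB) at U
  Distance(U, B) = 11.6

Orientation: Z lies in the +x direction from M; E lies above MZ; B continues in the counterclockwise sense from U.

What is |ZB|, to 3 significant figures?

17.8

M is at the origin; MZ is horizontal with |MZ| = 39.4 and Z on the +x side, so Z = (39.4, 0.00). A1 meets MZ tangentially, so EZ is at right angles to MZ, so E = Z + (0, 5.4) = (39.4, 5.40). On A1, Z sits at bearing -90° from E; an 88° counterclockwise sweep puts U at bearing -2°, so U = E + 5.4·(cos -2°, sin -2°) = (44.8, 5.21). A1 meets UB tangentially, so EU is at right angles to UB, so UB runs along (−sin -2°, cos -2°); with |UB| = 11.6, B = (45.2, 16.8). Then |ZB| = |B − Z| = 17.8.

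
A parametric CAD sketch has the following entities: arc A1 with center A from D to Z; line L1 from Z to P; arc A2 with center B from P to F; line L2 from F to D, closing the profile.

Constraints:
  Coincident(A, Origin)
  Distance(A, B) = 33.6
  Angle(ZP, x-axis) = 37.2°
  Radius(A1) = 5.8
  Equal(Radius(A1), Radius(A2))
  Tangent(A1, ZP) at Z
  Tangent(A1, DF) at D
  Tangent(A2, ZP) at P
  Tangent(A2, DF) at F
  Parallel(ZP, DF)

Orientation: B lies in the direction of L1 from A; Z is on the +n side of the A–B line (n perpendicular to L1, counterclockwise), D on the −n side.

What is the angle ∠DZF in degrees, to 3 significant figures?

71.0°

Tangency of A1 to both parallel lines with radius 5.8 puts Z and D at A ± 5.8·n: Z = (-3.51, 4.62), D = (3.51, -4.62). Equal radii place P and F the same way about B: P = B + 5.8·n = (23.3, 24.9), F = B − 5.8·n = (30.3, 15.7). Then cos ∠DZF = ZD·ZF / (|ZD||ZF|), giving 71.0°.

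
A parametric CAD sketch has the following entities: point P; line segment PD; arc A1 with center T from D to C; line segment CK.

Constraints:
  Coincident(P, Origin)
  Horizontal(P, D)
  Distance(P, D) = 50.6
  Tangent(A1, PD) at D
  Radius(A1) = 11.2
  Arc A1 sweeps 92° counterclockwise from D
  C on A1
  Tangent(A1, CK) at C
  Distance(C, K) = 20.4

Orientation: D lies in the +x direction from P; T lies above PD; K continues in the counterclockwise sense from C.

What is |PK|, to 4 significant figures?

68.95

P is at the origin; PD is horizontal with |PD| = 50.6 and D on the +x side, so D = (50.60, 0.000). Since A1 is tangent to PD there, TD ⟂ PD, so T = D + (0, 11.2) = (50.60, 11.20). On A1, D sits at bearing -90° from T; a 92° counterclockwise sweep puts C at bearing 2°, so C = T + 11.2·(cos 2°, sin 2°) = (61.79, 11.59). Since A1 is tangent to CK there, TC ⟂ CK, so CK runs along (−sin 2°, cos 2°); with |CK| = 20.4, K = (61.08, 31.98). Then |PK| = |K − P| = 68.95.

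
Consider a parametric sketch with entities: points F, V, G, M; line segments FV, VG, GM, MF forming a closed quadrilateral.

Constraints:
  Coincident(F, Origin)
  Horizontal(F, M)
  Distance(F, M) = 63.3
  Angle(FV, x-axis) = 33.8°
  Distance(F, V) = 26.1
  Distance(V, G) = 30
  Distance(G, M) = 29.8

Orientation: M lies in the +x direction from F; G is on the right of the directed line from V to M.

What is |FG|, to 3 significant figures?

37.9

Checks: |VG| = 30.00 ✓; |GM| = 29.80 ✓.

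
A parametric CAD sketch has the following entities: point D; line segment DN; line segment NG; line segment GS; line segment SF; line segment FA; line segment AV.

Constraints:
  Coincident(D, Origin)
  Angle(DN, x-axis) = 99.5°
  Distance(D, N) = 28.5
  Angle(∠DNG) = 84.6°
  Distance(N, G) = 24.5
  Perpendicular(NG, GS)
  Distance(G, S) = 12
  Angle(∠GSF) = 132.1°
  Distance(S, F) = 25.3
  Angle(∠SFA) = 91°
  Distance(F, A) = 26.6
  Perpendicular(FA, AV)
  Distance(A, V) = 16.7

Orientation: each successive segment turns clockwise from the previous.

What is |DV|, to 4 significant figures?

30.39

∠SFA = 91.0° gives FA at 137.2° from the x-axis; with |FA| = 26.6, A = (-16.44, 17.70). The perpendicularity gives AV at right angles to FA, so AV runs at 47.20°; with |AV| = 16.7, V = (-5.090, 29.96). Then |DV| = |V − D| = 30.39.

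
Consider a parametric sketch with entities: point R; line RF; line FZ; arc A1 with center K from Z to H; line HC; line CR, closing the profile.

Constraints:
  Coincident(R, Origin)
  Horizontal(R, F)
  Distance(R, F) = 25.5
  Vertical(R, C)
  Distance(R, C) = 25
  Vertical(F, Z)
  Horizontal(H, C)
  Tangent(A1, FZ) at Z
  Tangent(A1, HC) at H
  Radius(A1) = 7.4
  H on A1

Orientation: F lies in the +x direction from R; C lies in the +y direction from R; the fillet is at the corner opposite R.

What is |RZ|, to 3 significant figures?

31.0

The virtual corner opposite R is at (25.5, 25.0). The tangent condition forces KZ to be normal to FZ and since A1 is tangent to HC there, KH ⟂ HC, with radius 7.4, so the center K sits 7.4 in from both sides at K = (18.1, 17.6). That places the tangent points at Z = (25.5, 17.6) on FZ and H = (18.1, 25.0) on HC. Then |RZ| = |Z − R| = 31.0.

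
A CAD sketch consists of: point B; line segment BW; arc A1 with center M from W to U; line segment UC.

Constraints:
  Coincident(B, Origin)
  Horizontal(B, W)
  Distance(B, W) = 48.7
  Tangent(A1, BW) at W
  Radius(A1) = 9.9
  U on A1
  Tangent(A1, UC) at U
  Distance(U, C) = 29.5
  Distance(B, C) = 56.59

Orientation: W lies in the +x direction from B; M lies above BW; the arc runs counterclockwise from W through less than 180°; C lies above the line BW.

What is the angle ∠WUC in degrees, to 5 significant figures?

117.80°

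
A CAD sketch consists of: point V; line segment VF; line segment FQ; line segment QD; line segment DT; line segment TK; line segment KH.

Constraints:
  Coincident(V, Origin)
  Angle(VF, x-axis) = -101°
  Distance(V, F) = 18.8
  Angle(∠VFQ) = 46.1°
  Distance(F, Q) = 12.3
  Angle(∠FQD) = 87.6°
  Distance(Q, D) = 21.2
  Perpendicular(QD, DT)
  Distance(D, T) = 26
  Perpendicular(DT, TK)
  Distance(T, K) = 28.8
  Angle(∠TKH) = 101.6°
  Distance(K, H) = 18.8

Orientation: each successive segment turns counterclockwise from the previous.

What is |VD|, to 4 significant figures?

7.806

∠VFQ = 46.1° gives FQ at 32.90° from the x-axis; with |FQ| = 12.3, Q = (6.740, -11.77). ∠FQD = 87.6° gives QD at 125.3° from the x-axis; with |QD| = 21.2, D = (-5.510, 5.529). Then |VD| = |D − V| = 7.806.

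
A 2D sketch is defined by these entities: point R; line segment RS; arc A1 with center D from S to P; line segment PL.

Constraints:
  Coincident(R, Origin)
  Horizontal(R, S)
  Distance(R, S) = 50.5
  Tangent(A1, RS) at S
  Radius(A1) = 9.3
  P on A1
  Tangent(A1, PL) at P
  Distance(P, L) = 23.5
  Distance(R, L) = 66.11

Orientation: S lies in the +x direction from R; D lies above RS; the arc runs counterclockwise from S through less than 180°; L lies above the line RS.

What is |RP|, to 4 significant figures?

60.64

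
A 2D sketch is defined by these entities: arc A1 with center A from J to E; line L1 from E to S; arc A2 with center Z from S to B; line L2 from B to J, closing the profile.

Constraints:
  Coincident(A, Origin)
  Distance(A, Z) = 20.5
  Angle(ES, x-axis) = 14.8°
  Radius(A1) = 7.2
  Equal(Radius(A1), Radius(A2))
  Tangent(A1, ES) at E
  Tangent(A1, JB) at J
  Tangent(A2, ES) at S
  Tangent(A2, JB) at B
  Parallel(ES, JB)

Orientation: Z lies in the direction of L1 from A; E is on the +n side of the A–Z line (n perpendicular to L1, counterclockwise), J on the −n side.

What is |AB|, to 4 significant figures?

21.73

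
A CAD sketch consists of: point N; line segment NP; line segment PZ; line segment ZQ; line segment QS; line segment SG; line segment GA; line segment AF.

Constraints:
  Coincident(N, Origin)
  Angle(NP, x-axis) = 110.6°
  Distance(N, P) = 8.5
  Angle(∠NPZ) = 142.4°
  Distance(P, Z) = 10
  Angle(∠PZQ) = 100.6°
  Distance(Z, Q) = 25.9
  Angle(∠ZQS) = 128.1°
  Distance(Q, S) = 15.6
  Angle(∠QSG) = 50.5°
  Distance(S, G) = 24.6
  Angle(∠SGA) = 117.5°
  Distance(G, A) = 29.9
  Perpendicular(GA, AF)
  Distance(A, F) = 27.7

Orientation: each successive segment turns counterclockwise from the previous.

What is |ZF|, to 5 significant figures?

35.523

N is at the origin; NP runs at 110.6° with length 8.5, so P = (-2.9907, 7.9565). ∠NPZ = 142.4° gives PZ at 148.20° from the x-axis; with |PZ| = 10.0, Z = (-11.490, 13.226). ∠PZQ = 100.6° gives ZQ at -132.40° from the x-axis; with |ZQ| = 25.9, Q = (-28.954, -5.8999). ∠ZQS = 128.1° gives QS at -80.500° from the x-axis; with |QS| = 15.6, S = (-26.379, -21.286). ∠QSG = 50.5° gives SG at 49.000° from the x-axis; with |SG| = 24.6, G = (-10.240, -2.7201). ∠SGA = 117.5° gives GA at 111.50° from the x-axis; with |GA| = 29.9, A = (-21.199, 25.099). The perpendicularity gives AF at right angles to GA, so AF runs at -158.50°; with |AF| = 27.7, F = (-46.971, 14.947). Then |ZF| = |F − Z| = 35.523.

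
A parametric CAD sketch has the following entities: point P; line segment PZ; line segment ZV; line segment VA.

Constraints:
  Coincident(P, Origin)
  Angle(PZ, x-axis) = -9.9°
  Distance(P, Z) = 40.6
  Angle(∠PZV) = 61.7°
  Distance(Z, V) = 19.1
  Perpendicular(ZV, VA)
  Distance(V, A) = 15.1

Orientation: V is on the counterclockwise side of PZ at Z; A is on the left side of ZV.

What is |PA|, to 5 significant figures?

20.648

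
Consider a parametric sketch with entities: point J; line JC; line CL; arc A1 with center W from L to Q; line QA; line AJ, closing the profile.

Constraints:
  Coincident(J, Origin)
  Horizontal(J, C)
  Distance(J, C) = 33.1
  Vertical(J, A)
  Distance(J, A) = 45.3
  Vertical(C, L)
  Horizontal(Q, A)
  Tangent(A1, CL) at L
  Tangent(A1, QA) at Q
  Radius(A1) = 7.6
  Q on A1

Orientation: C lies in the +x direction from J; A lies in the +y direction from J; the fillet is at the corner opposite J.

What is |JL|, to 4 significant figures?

50.17

J is at the origin; JC is horizontal with |JC| = 33.1 and C on the +x side, so C = (33.10, 0.000). J and A share the same x with |JA| = 45.3 and A on the +y side, so A = (0.000, 45.30). The virtual corner opposite J is at (33.10, 45.30). The tangent condition forces WL to be normal to CL and the tangent condition forces WQ to be normal to QA, with radius 7.6, so the center W sits 7.6 in from both sides at W = (25.50, 37.70). That places the tangent points at L = (33.10, 37.70) on CL and Q = (25.50, 45.30) on QA. Then |JL| = |L − J| = 50.17.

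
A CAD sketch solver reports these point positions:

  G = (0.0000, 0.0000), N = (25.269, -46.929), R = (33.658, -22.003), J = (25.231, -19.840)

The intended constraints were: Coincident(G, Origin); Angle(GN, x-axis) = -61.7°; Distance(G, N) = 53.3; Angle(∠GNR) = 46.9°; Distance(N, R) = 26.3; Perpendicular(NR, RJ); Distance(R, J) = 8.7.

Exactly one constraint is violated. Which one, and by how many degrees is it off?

Perpendicular(NR, RJ) — off by 4.21°.

G = (0.00, 0.00) ✓; GN at -61.70° ✓; |GN| = 53.30 ✓; ∠GNR = 46.90° ✓; |NR| = 26.30 ✓; ∠(NR, RJ) = 94.21° ✗; |RJ| = 8.700 ✓.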